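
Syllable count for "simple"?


Word: "simple"
Syllable breakdown: sim-ple
Counting: 2 parts
= 2 syllables


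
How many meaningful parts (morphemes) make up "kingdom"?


Word: "kingdom"
Morphemes: king | -dom
Each morpheme carries meaning
= 2 morphemes


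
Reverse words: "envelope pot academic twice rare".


Original: "envelope pot academic twice rare"
Words (1..n): envelope | pot | academic | twice | rare
Reversed (n..1): rare | twice | academic | pot | envelope
Result = "rare twice academic pot envelope"


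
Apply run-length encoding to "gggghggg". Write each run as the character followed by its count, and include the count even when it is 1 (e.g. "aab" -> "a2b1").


String: "gggghggg"
Scanning for consecutive runs:
  'g' x 4
  'h' x 1
  'g' x 3
RLE = "g4h1g3"


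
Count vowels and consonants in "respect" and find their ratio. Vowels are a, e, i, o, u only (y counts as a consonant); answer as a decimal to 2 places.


Word: "respect"
Vowels (a,e,i,o,u): 2
Consonants: 5
Ratio = 2/5
= 0.40


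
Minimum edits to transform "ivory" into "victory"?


Word 1: "ivory" (length 5)
Word 2: "victory" (length 7)
One optimal edit sequence (insert/delete/substitute each cost 1):
  1. insert 'v'  (+1)
  2. keep 'i'
  3. insert 'c'  (+1)
  4. substitute 'v' -> 't'  (+1)
  5. keep 'o'
  6. keep 'r'
  7. keep 'y'
Total edit operations: 3
Edit distance = 3


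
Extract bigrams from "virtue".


Word: "virtue" (length 6)
Number of bigrams = 6 - 2 + 1 = 5
  Position 0: "vi"
  Position 1: "ir"
  Position 2: "rt"
  Position 3: "tu"
  Position 4: "ue"
Bigrams = "vi", "ir", "rt", "tu", "ue"


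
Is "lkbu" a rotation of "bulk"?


Word: "bulk", Candidate: "lkbu"
Method: check if candidate is substring of word+word
"bulkbulk" contains "lkbu"? Yes
Is rotation = Yes


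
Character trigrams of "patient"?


Word: "patient" (length 7)
Number of trigrams = 7 - 3 + 1 = 5
  Position 0: "pat"
  Position 1: "ati"
  Position 2: "tie"
  Position 3: "ien"
  Position 4: "ent"
Trigrams = "pat", "ati", "tie", "ien", "ent"


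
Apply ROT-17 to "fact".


Word: "fact"
Shift: 17
Each letter → (letter + shift) mod 26:
  'f' (5) + 17 = 22 → 'w'
  'a' (0) + 17 = 17 → 'r'
  'c' (2) + 17 = 19 → 't'
  't' (19) + 17 = 10 → 'k'
Result = "wrtk"


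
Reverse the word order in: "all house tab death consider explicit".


Original: "all house tab death consider explicit"
Words (1..n): all | house | tab | death | consider | explicit
Reversed (n..1): explicit | consider | death | tab | house | all
Result = "explicit consider death tab house all"


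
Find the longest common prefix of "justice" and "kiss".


Word 1: "justice"
Word 2: "kiss"
Comparing from start:
  Pos 0: 'j' != 'k' (stop)
LCP = "" (length 0)


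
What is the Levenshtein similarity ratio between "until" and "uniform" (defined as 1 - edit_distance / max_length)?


Word 1: "until" (length 5)
Word 2: "uniform" (length 7)
One optimal edit sequence:
  1. keep 'u'
  2. keep 'n'
  3. insert 'i'  (+1)
  4. insert 'f'  (+1)
  5. substitute 't' -> 'o'  (+1)
  6. substitute 'i' -> 'r'  (+1)
  7. substitute 'l' -> 'm'  (+1)
Edit distance = 5
Max length = max(5, 7) = 7
Similarity = 1 - 5/7
= 0.2857


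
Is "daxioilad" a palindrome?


Word: "daxioilad"
Reversed: "dalioixad"
Forward == Backward? daxioilad != dalioixad
Palindrome = No


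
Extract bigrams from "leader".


Word: "leader" (length 6)
Number of bigrams = 6 - 2 + 1 = 5
  Position 0: "le"
  Position 1: "ea"
  Position 2: "ad"
  Position 3: "de"
  Position 4: "er"
Bigrams = "le", "ea", "ad", "de", "er"


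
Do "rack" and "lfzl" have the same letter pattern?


Pattern of "rack": [0, 1, 2, 3]
Pattern of "lfzl": [0, 1, 2, 0]
Patterns do not match
Same pattern = No


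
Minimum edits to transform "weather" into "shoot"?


Word 1: "weather" (length 7)
Word 2: "shoot" (length 5)
One optimal edit sequence (insert/delete/substitute each cost 1):
  1. delete 'w'  (+1)
  2. delete 'e'  (+1)
  3. substitute 'a' -> 's'  (+1)
  4. substitute 't' -> 'h'  (+1)
  5. substitute 'h' -> 'o'  (+1)
  6. substitute 'e' -> 'o'  (+1)
  7. substitute 'r' -> 't'  (+1)
Total edit operations: 7
Edit distance = 7


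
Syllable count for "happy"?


Word: "happy"
Syllable breakdown: hap | py
Counting: 2 parts
= 2 syllables


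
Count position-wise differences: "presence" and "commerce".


Comparing character by character (same length = 8):
  Pos 0: 'p' vs 'c' !=
  Pos 1: 'r' vs 'o' !=
  Pos 2: 'e' vs 'm' !=
  Pos 3: 's' vs 'm' !=
  Pos 4: 'e' vs 'e' =
  Pos 5: 'n' vs 'r' !=
  Pos 6: 'c' vs 'c' =
  Pos 7: 'e' vs 'e' =
Hamming distance = 5


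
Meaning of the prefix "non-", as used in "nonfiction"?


Prefix: non-
As in: nonfiction -> non- + fiction
Meaning = not


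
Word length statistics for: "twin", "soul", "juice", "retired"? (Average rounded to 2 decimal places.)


Lengths: "twin"=4, "soul"=4, "juice"=5, "retired"=7
Sum = 20, Count = 4
Average = 20/4 = 5.00
= avg=5.00, min=4, max=7


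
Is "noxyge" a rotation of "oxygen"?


Word: "oxygen", Candidate: "noxyge"
Method: check if candidate is substring of word+word
"oxygenoxygen" contains "noxyge"? Yes
Is rotation = Yes


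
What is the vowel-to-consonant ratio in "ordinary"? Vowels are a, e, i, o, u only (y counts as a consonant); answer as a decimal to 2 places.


Word: "ordinary"
Vowels (a,e,i,o,u): 3
Consonants: 5
Ratio = 3/5
= 0.60


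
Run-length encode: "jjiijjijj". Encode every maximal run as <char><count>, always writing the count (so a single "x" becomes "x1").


String: "jjiijjijj"
Scanning for consecutive runs:
  'j' x 2
  'i' x 2
  'j' x 2
  'i' x 1
  'j' x 2
RLE = "j2i2j2i1j2"


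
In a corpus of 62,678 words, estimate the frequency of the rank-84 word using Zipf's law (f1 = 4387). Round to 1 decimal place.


Zipf's law: f(r) = f(1) / r
f(1) = 4387
f(84) = 4387 / 84
= 52.2 occurrences


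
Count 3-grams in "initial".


Word: "initial" (length 7)
Number of 3-grams = length - 3 + 1 = 7 - 3 + 1
= 5


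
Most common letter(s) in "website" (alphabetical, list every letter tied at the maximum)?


Word: "website"
Letter counts:
  'b': 1
  'e': 2
  'i': 1
  's': 1
  't': 1
  'w': 1
Maximum count = 2
Most frequent = 'e' (2 times each)


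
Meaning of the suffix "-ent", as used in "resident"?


Suffix: -ent
Example: resident (reside + -ent, with a spelling change)
Meaning = one who / that which


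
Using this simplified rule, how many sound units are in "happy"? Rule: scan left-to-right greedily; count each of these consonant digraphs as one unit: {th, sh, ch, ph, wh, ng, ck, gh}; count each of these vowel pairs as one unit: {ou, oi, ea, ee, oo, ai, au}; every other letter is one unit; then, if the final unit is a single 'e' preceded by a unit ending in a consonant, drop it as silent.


Word: "happy" (5 letters)
Left-to-right scan:
  (1) 'h' (letter)
  (2) 'a' (letter)
  (3) 'p' (letter)
  (4) 'p' (letter)
  (5) 'y' (letter)
Units from scan: 5
Sound units = 5 units


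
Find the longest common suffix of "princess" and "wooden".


Word 1: "princess"
Word 2: "wooden"
Comparing from end:
  Pos -1: 's' != 'n' (stop)
LCS = "" (length 0)


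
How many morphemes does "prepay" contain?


Word: "prepay"
Morphemes: pre- + pay
Each morpheme carries meaning
= 2 morphemes


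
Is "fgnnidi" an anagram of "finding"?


Word 1: "finding" → sorted: dfgiinn
Word 2: "fgnnidi" → sorted: dfgiinn
Same letters? dfgiinn == dfgiinn
Anagram = Yes


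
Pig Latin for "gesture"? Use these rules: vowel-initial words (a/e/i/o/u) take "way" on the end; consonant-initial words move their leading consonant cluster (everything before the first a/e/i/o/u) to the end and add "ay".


Word: "gesture"
Starts with consonant(s) → move to end, add 'ay'
Consonant cluster: "g"
Pig Latin = "esturegay"


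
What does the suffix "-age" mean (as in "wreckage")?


Suffix: -age
Example: wreckage = wreck + -age
Meaning = result / collection


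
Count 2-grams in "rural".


Word: "rural" (length 5)
Number of 2-grams = length - 2 + 1 = 5 - 2 + 1
= 4


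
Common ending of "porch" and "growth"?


Word 1: "porch"
Word 2: "growth"
Comparing from end:
  Pos -1: 'h' == 'h'
  Pos -2: 'c' != 't' (stop)
LCS = "h" (length 1)


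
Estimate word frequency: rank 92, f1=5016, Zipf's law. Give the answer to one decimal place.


Zipf's law: f(r) = f(1) / r
f(1) = 5016
f(92) = 5016 / 92
= 54.5 occurrences


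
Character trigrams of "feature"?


Word: "feature" (length 7)
Number of trigrams = 7 - 3 + 1 = 5
  Position 0: "fea"
  Position 1: "eat"
  Position 2: "atu"
  Position 3: "tur"
  Position 4: "ure"
Trigrams = "fea", "eat", "atu", "tur", "ure"


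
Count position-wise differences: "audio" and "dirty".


Comparing character by character (same length = 5):
  Pos 0: 'a' vs 'd' !=
  Pos 1: 'u' vs 'i' !=
  Pos 2: 'd' vs 'r' !=
  Pos 3: 'i' vs 't' !=
  Pos 4: 'o' vs 'y' !=
Hamming distance = 5


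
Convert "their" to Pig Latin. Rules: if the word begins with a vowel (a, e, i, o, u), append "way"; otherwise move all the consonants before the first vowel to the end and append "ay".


Word: "their"
Starts with consonant(s) → move to end, add 'ay'
Consonant cluster: "th"
Pig Latin = "eirthay"


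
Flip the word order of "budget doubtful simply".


Original: "budget doubtful simply"
Words (1..n): budget | doubtful | simply
Reversed (n..1): simply | doubtful | budget
Result = "simply doubtful budget"


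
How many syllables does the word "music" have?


Word: "music"
Syllable breakdown: mu · sic
Counting: 2 parts
= 2 syllables


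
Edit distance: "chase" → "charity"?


Word 1: "chase" (length 5)
Word 2: "charity" (length 7)
One optimal edit sequence (insert/delete/substitute each cost 1):
  1. keep 'c'
  2. keep 'h'
  3. keep 'a'
  4. insert 'r'  (+1)
  5. insert 'i'  (+1)
  6. substitute 's' -> 't'  (+1)
  7. substitute 'e' -> 'y'  (+1)
Total edit operations: 4
Edit distance = 4


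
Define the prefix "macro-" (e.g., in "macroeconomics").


Prefix: macro-
Example: macroeconomics = macro- + economics
Meaning = large


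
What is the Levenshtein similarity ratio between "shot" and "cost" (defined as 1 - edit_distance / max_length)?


Word 1: "shot" (length 4)
Word 2: "cost" (length 4)
One optimal edit sequence:
  1. substitute 's' -> 'c'  (+1)
  2. substitute 'h' -> 'o'  (+1)
  3. substitute 'o' -> 's'  (+1)
  4. keep 't'
Edit distance = 3
Max length = max(4, 4) = 4
Similarity = 1 - 3/4
= 0.2500


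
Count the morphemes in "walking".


Word: "walking"
Morphemes: walk | -ing
Each morpheme carries meaning
= 2 morphemes


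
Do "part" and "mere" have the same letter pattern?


Pattern of "part": [0, 1, 2, 3]
Pattern of "mere": [0, 1, 2, 1]
Patterns do not match
Same pattern = No


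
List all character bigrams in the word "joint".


Word: "joint" (length 5)
Number of bigrams = 5 - 2 + 1 = 4
  Position 0: "jo"
  Position 1: "oi"
  Position 2: "in"
  Position 3: "nt"
Bigrams = "jo", "oi", "in", "nt"


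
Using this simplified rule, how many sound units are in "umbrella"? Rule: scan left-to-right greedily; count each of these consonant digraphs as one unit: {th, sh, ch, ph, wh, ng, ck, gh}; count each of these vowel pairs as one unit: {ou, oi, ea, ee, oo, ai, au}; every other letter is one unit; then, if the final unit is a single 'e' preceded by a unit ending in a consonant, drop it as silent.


Word: "umbrella" (8 letters)
Left-to-right scan:
  (1) 'u' (letter)
  (2) 'm' (letter)
  (3) 'b' (letter)
  (4) 'r' (letter)
  (5) 'e' (letter)
  (6) 'l' (letter)
  (7) 'l' (letter)
  (8) 'a' (letter)
Units from scan: 8
Sound units = 8 units


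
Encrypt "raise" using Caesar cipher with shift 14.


Word: "raise"
Shift: 14
Each letter → (letter + shift) mod 26:
  'r' (17) + 14 = 5 → 'f'
  'a' (0) + 14 = 14 → 'o'
  'i' (8) + 14 = 22 → 'w'
  's' (18) + 14 = 6 → 'g'
  'e' (4) + 14 = 18 → 's'
Result = "fowgs"


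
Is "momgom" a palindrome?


Word: "momgom"
Reversed: "mogmom"
Forward == Backward? momgom != mogmom
Palindrome = No


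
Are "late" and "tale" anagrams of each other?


Word 1: "late" → sorted: aelt
Word 2: "tale" → sorted: aelt
Same letters? aelt == aelt
Anagram = Yes


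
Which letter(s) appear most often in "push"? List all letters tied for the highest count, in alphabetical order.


Word: "push"
Letter counts:
  'h': 1
  'p': 1
  's': 1
  'u': 1
Maximum count = 1
Most frequent = 'h', 'p', 's', 'u' (1 time each)


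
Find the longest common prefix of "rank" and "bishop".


Word 1: "rank"
Word 2: "bishop"
Comparing from start:
  Pos 0: 'r' != 'b' (stop)
LCP = "" (length 0)


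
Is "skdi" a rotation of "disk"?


Word: "disk", Candidate: "skdi"
Method: check if candidate is substring of word+word
"diskdisk" contains "skdi"? Yes
Is rotation = Yes


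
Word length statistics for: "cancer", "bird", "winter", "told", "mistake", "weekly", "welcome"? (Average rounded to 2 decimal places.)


Lengths: "cancer"=6, "bird"=4, "winter"=6, "told"=4, "mistake"=7, "weekly"=6, "welcome"=7
Sum = 40, Count = 7
Average = 40/7 = 5.71
= avg=5.71, min=4, max=7


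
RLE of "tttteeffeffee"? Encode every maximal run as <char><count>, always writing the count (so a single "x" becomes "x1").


String: "tttteeffeffee"
Scanning for consecutive runs:
  't' x 4
  'e' x 2
  'f' x 2
  'e' x 1
  'f' x 2
  'e' x 2
RLE = "t4e2f2e1f2e2"


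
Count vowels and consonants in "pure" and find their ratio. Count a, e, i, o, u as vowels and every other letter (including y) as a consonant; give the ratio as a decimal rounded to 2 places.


Word: "pure"
Vowels (a,e,i,o,u): 2
Consonants: 2
Ratio = 2/2
= 1.00


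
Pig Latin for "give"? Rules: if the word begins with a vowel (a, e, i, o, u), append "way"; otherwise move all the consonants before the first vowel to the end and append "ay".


Word: "give"
Starts with consonant(s) → move to end, add 'ay'
Consonant cluster: "g"
Pig Latin = "ivegay"


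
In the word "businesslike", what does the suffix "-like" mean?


Suffix: -like
Example: businesslike (business + -like)
Meaning = resembling


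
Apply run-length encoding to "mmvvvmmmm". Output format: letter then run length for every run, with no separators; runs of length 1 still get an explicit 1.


String: "mmvvvmmmm"
Scanning for consecutive runs:
  'm' x 2
  'v' x 3
  'm' x 4
RLE = "m2v3m4"


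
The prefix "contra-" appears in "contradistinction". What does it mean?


Prefix: contra-
Example: contradistinction = contra- + distinction
Meaning = against


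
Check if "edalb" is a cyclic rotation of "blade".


Word: "blade", Candidate: "edalb"
Method: check if candidate is substring of word+word
"bladeblade" contains "edalb"? No
Is rotation = No


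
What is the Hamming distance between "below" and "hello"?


Comparing character by character (same length = 5):
  Pos 0: 'b' vs 'h' !=
  Pos 1: 'e' vs 'e' =
  Pos 2: 'l' vs 'l' =
  Pos 3: 'o' vs 'l' !=
  Pos 4: 'w' vs 'o' !=
Hamming distance = 3


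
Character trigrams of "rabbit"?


Word: "rabbit" (length 6)
Number of trigrams = 6 - 3 + 1 = 4
  Position 0: "rab"
  Position 1: "abb"
  Position 2: "bbi"
  Position 3: "bit"
Trigrams = "rab", "abb", "bbi", "bit"


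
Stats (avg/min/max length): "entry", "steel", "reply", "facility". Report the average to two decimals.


Lengths: "entry"=5, "steel"=5, "reply"=5, "facility"=8
Sum = 23, Count = 4
Average = 23/4 = 5.75
= avg=5.75, min=5, max=8


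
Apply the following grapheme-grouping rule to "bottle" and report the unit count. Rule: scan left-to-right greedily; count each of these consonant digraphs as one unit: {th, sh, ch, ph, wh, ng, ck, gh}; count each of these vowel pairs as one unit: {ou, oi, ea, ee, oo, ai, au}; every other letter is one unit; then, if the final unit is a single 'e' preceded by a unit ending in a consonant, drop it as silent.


Word: "bottle" (6 letters)
Left-to-right scan:
  [1] 'b' (letter)
  [2] 'o' (letter)
  [3] 't' (letter)
  [4] 't' (letter)
  [5] 'l' (letter)
  [6] 'e' (letter)
Units from scan: 6
Final unit is 'e' after a consonant -> drop as silent (-1)
Sound units = 5 units


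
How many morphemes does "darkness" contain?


Word: "darkness"
Morphemes: dark / -ness
Each morpheme carries meaning
= 2 morphemes


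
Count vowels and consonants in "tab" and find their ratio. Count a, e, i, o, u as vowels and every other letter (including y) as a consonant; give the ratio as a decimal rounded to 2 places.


Word: "tab"
Vowels (a,e,i,o,u): 1
Consonants: 2
Ratio = 1/2
= 0.50


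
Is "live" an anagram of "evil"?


Word 1: "evil" → sorted: eilv
Word 2: "live" → sorted: eilv
Same letters? eilv == eilv
Anagram = Yes


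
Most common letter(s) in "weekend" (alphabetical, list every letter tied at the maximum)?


Word: "weekend"
Letter counts:
  'd': 1
  'e': 3
  'k': 1
  'n': 1
  'w': 1
Maximum count = 3
Most frequent = 'e' (3 times each)


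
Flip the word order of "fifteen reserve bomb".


Original: "fifteen reserve bomb"
Words (1..n): fifteen | reserve | bomb
Reversed (n..1): bomb | reserve | fifteen
Result = "bomb reserve fifteen"


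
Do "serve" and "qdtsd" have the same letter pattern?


Pattern of "serve": [0, 1, 2, 3, 1]
Pattern of "qdtsd": [0, 1, 2, 3, 1]
Patterns match
Same pattern = Yes


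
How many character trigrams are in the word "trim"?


Word: "trim" (length 4)
Number of 3-grams = length - 3 + 1 = 4 - 3 + 1
= 2


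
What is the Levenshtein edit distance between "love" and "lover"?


Word 1: "love" (length 4)
Word 2: "lover" (length 5)
One optimal edit sequence (insert/delete/substitute each cost 1):
  1. keep 'l'
  2. keep 'o'
  3. keep 'v'
  4. keep 'e'
  5. insert 'r'  (+1)
Total edit operations: 1
Edit distance = 1


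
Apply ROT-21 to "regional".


Word: "regional"
Shift: 21
Each letter → (letter + shift) mod 26:
  'r' (17) + 21 = 12 → 'm'
  'e' (4) + 21 = 25 → 'z'
  'g' (6) + 21 = 1 → 'b'
  'i' (8) + 21 = 3 → 'd'
  'o' (14) + 21 = 9 → 'j'
  'n' (13) + 21 = 8 → 'i'
  'a' (0) + 21 = 21 → 'v'
  'l' (11) + 21 = 6 → 'g'
Result = "mzbdjivg"


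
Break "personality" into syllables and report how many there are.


Word: "personality"
Syllable breakdown: per / son / al / i / ty
Counting: 5 parts
= 5 syllables


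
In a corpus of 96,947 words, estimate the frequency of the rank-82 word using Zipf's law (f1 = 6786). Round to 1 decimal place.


Zipf's law: f(r) = f(1) / r
f(1) = 6786
f(82) = 6786 / 82
= 82.8 occurrences


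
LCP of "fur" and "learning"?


Word 1: "fur"
Word 2: "learning"
Comparing from start:
  Pos 0: 'f' != 'l' (stop)
LCP = "" (length 0)


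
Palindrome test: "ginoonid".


Word: "ginoonid"
Reversed: "dinoonig"
Forward == Backward? ginoonid != dinoonig
Palindrome = No


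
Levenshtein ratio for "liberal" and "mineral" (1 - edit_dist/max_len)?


Word 1: "liberal" (length 7)
Word 2: "mineral" (length 7)
One optimal edit sequence:
  1. substitute 'l' -> 'm'  (+1)
  2. keep 'i'
  3. substitute 'b' -> 'n'  (+1)
  4. keep 'e'
  5. keep 'r'
  6. keep 'a'
  7. keep 'l'
Edit distance = 2
Max length = max(7, 7) = 7
Similarity = 1 - 2/7
= 0.7143


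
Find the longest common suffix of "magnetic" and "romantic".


Word 1: "magnetic"
Word 2: "romantic"
Comparing from end:
  Pos -1: 'c' == 'c'
  Pos -2: 'i' == 'i'
  Pos -3: 't' == 't'
  Pos -4: 'e' != 'n' (stop)
LCS = "tic" (length 3)


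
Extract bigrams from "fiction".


Word: "fiction" (length 7)
Number of bigrams = 7 - 2 + 1 = 6
  Position 0: "fi"
  Position 1: "ic"
  Position 2: "ct"
  Position 3: "ti"
  Position 4: "io"
  Position 5: "on"
Bigrams = "fi", "ic", "ct", "ti", "io", "on"


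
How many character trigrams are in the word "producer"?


Word: "producer" (length 8)
Number of 3-grams = length - 3 + 1 = 8 - 3 + 1
= 6


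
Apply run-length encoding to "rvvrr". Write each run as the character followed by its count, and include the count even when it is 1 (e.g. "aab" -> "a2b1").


String: "rvvrr"
Scanning for consecutive runs:
  'r' x 1
  'v' x 2
  'r' x 2
RLE = "r1v2r2"


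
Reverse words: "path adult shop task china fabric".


Original: "path adult shop task china fabric"
Words (1..n): path | adult | shop | task | china | fabric
Reversed (n..1): fabric | china | task | shop | adult | path
Result = "fabric china task shop adult path"


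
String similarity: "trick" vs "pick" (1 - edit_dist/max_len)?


Word 1: "trick" (length 5)
Word 2: "pick" (length 4)
One optimal edit sequence:
  1. delete 't'  (+1)
  2. substitute 'r' -> 'p'  (+1)
  3. keep 'i'
  4. keep 'c'
  5. keep 'k'
Edit distance = 2
Max length = max(5, 4) = 5
Similarity = 1 - 2/5
= 0.6000


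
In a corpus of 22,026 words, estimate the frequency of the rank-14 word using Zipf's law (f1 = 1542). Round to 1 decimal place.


Zipf's law: f(r) = f(1) / r
f(1) = 1542
f(14) = 1542 / 14
= 110.1 occurrences


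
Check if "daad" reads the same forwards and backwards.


Word: "daad"
Reversed: "daad"
Forward == Backward? daad == daad
Palindrome = Yes


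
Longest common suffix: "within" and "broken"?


Word 1: "within"
Word 2: "broken"
Comparing from end:
  Pos -1: 'n' == 'n'
  Pos -2: 'i' != 'e' (stop)
LCS = "n" (length 1)


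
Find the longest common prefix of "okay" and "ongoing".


Word 1: "okay"
Word 2: "ongoing"
Comparing from start:
  Pos 0: 'o' == 'o'
  Pos 1: 'k' != 'n' (stop)
LCP = "o" (length 1)


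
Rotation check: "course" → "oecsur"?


Word: "course", Candidate: "oecsur"
Method: check if candidate is substring of word+word
"coursecourse" contains "oecsur"? No
Is rotation = No


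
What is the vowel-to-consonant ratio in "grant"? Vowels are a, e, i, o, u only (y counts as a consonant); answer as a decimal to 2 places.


Word: "grant"
Vowels (a,e,i,o,u): 1
Consonants: 4
Ratio = 1/4
= 0.25


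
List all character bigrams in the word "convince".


Word: "convince" (length 8)
Number of bigrams = 8 - 2 + 1 = 7
  Position 0: "co"
  Position 1: "on"
  Position 2: "nv"
  Position 3: "vi"
  Position 4: "in"
  Position 5: "nc"
  Position 6: "ce"
Bigrams = "co", "on", "nv", "vi", "in", "nc", "ce"


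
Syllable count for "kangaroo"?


Word: "kangaroo"
Syllable breakdown: kan-ga-roo
Counting: 3 parts
= 3 syllables


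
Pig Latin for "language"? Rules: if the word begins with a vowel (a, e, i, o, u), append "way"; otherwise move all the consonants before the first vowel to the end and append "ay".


Word: "language"
Starts with consonant(s) → move to end, add 'ay'
Consonant cluster: "l"
Pig Latin = "anguagelay"


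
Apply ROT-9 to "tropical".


Word: "tropical"
Shift: 9
Each letter → (letter + shift) mod 26:
  't' (19) + 9 = 2 → 'c'
  'r' (17) + 9 = 0 → 'a'
  'o' (14) + 9 = 23 → 'x'
  'p' (15) + 9 = 24 → 'y'
  'i' (8) + 9 = 17 → 'r'
  'c' (2) + 9 = 11 → 'l'
  'a' (0) + 9 = 9 → 'j'
  'l' (11) + 9 = 20 → 'u'
Result = "caxyrlju"


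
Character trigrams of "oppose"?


Word: "oppose" (length 6)
Number of trigrams = 6 - 3 + 1 = 4
  Position 0: "opp"
  Position 1: "ppo"
  Position 2: "pos"
  Position 3: "ose"
Trigrams = "opp", "ppo", "pos", "ose"


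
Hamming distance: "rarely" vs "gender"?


Comparing character by character (same length = 6):
  Pos 0: 'r' vs 'g' !=
  Pos 1: 'a' vs 'e' !=
  Pos 2: 'r' vs 'n' !=
  Pos 3: 'e' vs 'd' !=
  Pos 4: 'l' vs 'e' !=
  Pos 5: 'y' vs 'r' !=
Hamming distance = 6


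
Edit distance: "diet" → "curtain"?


Word 1: "diet" (length 4)
Word 2: "curtain" (length 7)
One optimal edit sequence (insert/delete/substitute each cost 1):
  1. substitute 'd' -> 'c'  (+1)
  2. substitute 'i' -> 'u'  (+1)
  3. substitute 'e' -> 'r'  (+1)
  4. keep 't'
  5. insert 'a'  (+1)
  6. insert 'i'  (+1)
  7. insert 'n'  (+1)
Total edit operations: 6
Edit distance = 6


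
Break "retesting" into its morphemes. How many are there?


Word: "retesting"
Morphemes: re- + test + -ing
Each morpheme carries meaning
= 3 morphemes


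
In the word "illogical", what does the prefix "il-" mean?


Prefix: il-
As in: illogical -> il- + logical
Meaning = not


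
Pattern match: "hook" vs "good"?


Pattern of "hook": [0, 1, 1, 2]
Pattern of "good": [0, 1, 1, 2]
Patterns match
Same pattern = Yes


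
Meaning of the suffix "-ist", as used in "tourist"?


Suffix: -ist
As in: tourist -> tour + -ist
Meaning = one who practices


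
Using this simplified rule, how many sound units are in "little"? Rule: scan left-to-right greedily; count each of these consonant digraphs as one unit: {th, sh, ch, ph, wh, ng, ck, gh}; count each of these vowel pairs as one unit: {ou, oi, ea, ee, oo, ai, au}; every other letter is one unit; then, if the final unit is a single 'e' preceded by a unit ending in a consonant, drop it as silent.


Word: "little" (6 letters)
Left-to-right scan:
  [1] 'l' (letter)
  [2] 'i' (letter)
  [3] 't' (letter)
  [4] 't' (letter)
  [5] 'l' (letter)
  [6] 'e' (letter)
Units from scan: 6
Final unit is 'e' after a consonant -> drop as silent (-1)
Sound units = 5 units


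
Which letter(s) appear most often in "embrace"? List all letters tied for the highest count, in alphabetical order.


Word: "embrace"
Letter counts:
  'a': 1
  'b': 1
  'c': 1
  'e': 2
  'm': 1
  'r': 1
Maximum count = 2
Most frequent = 'e' (2 times each)


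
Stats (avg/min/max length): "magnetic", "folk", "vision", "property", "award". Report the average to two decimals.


Lengths: "magnetic"=8, "folk"=4, "vision"=6, "property"=8, "award"=5
Sum = 31, Count = 5
Average = 31/5 = 6.20
= avg=6.20, min=4, max=8


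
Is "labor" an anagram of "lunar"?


Word 1: "lunar" → sorted: alnru
Word 2: "labor" → sorted: ablor
Same letters? alnru != ablor
Anagram = No


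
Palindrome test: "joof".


Word: "joof"
Reversed: "fooj"
Forward == Backward? joof != fooj
Palindrome = No


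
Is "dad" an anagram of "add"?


Word 1: "add" → sorted: add
Word 2: "dad" → sorted: add
Same letters? add == add
Anagram = Yes


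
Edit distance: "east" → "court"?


Word 1: "east" (length 4)
Word 2: "court" (length 5)
One optimal edit sequence (insert/delete/substitute each cost 1):
  1. insert 'c'  (+1)
  2. substitute 'e' -> 'o'  (+1)
  3. substitute 'a' -> 'u'  (+1)
  4. substitute 's' -> 'r'  (+1)
  5. keep 't'
Total edit operations: 4
Edit distance = 4


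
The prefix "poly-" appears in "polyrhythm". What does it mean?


Prefix: poly-
Example: polyrhythm (poly- + rhythm)
Meaning = many


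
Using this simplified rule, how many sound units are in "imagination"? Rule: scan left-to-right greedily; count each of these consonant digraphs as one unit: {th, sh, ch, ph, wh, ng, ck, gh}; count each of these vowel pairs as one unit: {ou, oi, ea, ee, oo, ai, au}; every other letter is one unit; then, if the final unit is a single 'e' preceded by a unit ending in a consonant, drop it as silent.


Word: "imagination" (11 letters)
Left-to-right scan:
  1. 'i' (letter)
  2. 'm' (letter)
  3. 'a' (letter)
  4. 'g' (letter)
  5. 'i' (letter)
  6. 'n' (letter)
  7. 'a' (letter)
  8. 't' (letter)
  9. 'i' (letter)
  10. 'o' (letter)
  11. 'n' (letter)
Units from scan: 11
Sound units = 11 units


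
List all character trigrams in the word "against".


Word: "against" (length 7)
Number of trigrams = 7 - 3 + 1 = 5
  Position 0: "aga"
  Position 1: "gai"
  Position 2: "ain"
  Position 3: "ins"
  Position 4: "nst"
Trigrams = "aga", "gai", "ain", "ins", "nst"


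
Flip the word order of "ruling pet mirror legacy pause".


Original: "ruling pet mirror legacy pause"
Words (1..n): ruling | pet | mirror | legacy | pause
Reversed (n..1): pause | legacy | mirror | pet | ruling
Result = "pause legacy mirror pet ruling"


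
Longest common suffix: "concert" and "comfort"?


Word 1: "concert"
Word 2: "comfort"
Comparing from end:
  Pos -1: 't' == 't'
  Pos -2: 'r' == 'r'
  Pos -3: 'e' != 'o' (stop)
LCS = "rt" (length 2)


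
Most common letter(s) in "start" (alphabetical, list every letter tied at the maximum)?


Word: "start"
Letter counts:
  'a': 1
  'r': 1
  's': 1
  't': 2
Maximum count = 2
Most frequent = 't' (2 times each)


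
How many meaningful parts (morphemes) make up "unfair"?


Word: "unfair"
Morphemes: un- | fair
Each morpheme carries meaning
= 2 morphemes


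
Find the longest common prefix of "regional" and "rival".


Word 1: "regional"
Word 2: "rival"
Comparing from start:
  Pos 0: 'r' == 'r'
  Pos 1: 'e' != 'i' (stop)
LCP = "r" (length 1)


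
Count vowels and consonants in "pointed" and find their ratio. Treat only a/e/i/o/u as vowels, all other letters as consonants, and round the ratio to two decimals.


Word: "pointed"
Vowels (a,e,i,o,u): 3
Consonants: 4
Ratio = 3/4
= 0.75


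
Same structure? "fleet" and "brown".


Pattern of "fleet": [0, 1, 2, 2, 3]
Pattern of "brown": [0, 1, 2, 3, 4]
Patterns do not match
Same pattern = No


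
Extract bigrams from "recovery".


Word: "recovery" (length 8)
Number of bigrams = 8 - 2 + 1 = 7
  Position 0: "re"
  Position 1: "ec"
  Position 2: "co"
  Position 3: "ov"
  Position 4: "ve"
  Position 5: "er"
  Position 6: "ry"
Bigrams = "re", "ec", "co", "ov", "ve", "er", "ry"


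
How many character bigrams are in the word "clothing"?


Word: "clothing" (length 8)
Number of 2-grams = length - 2 + 1 = 8 - 2 + 1
= 7


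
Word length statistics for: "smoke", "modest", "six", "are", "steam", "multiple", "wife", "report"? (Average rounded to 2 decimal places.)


Lengths: "smoke"=5, "modest"=6, "six"=3, "are"=3, "steam"=5, "multiple"=8, "wife"=4, "report"=6
Sum = 40, Count = 8
Average = 40/8 = 5.00
= avg=5.00, min=3, max=8


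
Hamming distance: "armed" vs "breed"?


Comparing character by character (same length = 5):
  Pos 0: 'a' vs 'b' !=
  Pos 1: 'r' vs 'r' =
  Pos 2: 'm' vs 'e' !=
  Pos 3: 'e' vs 'e' =
  Pos 4: 'd' vs 'd' =
Hamming distance = 2


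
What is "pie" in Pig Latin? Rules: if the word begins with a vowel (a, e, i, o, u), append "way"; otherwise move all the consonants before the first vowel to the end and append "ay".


Word: "pie"
Starts with consonant(s) → move to end, add 'ay'
Consonant cluster: "p"
Pig Latin = "iepay"


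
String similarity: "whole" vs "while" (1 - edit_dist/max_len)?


Word 1: "whole" (length 5)
Word 2: "while" (length 5)
One optimal edit sequence:
  1. keep 'w'
  2. keep 'h'
  3. substitute 'o' -> 'i'  (+1)
  4. keep 'l'
  5. keep 'e'
Edit distance = 1
Max length = max(5, 5) = 5
Similarity = 1 - 1/5
= 0.8000


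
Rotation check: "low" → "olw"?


Word: "low", Candidate: "olw"
Method: check if candidate is substring of word+word
"lowlow" contains "olw"? No
Is rotation = No


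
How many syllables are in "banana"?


Word: "banana"
Syllable breakdown: ba-na-na
Counting: 3 parts
= 3 syllables


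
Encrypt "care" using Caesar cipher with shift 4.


Word: "care"
Shift: 4
Each letter → (letter + shift) mod 26:
  'c' (2) + 4 = 6 → 'g'
  'a' (0) + 4 = 4 → 'e'
  'r' (17) + 4 = 21 → 'v'
  'e' (4) + 4 = 8 → 'i'
Result = "gevi"


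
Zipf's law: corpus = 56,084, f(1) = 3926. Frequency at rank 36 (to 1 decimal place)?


Zipf's law: f(r) = f(1) / r
f(1) = 3926
f(36) = 3926 / 36
= 109.1 occurrences


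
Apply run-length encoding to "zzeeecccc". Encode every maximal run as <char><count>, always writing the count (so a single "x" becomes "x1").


String: "zzeeecccc"
Scanning for consecutive runs:
  'z' x 2
  'e' x 3
  'c' x 4
RLE = "z2e3c4"


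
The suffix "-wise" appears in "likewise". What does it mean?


Suffix: -wise
As in: likewise -> like + -wise
Meaning = in the manner of


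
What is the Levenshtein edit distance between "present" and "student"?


Word 1: "present" (length 7)
Word 2: "student" (length 7)
One optimal edit sequence (insert/delete/substitute each cost 1):
  1. substitute 'p' -> 's'  (+1)
  2. substitute 'r' -> 't'  (+1)
  3. substitute 'e' -> 'u'  (+1)
  4. substitute 's' -> 'd'  (+1)
  5. keep 'e'
  6. keep 'n'
  7. keep 't'
Total edit operations: 4
Edit distance = 4


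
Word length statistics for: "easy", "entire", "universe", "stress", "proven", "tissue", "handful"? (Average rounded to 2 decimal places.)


Lengths: "easy"=4, "entire"=6, "universe"=8, "stress"=6, "proven"=6, "tissue"=6, "handful"=7
Sum = 43, Count = 7
Average = 43/7 = 6.14
= avg=6.14, min=4, max=8


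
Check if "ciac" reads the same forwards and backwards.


Word: "ciac"
Reversed: "caic"
Forward == Backward? ciac != caic
Palindrome = No


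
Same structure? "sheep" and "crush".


Pattern of "sheep": [0, 1, 2, 2, 3]
Pattern of "crush": [0, 1, 2, 3, 4]
Patterns do not match
Same pattern = No


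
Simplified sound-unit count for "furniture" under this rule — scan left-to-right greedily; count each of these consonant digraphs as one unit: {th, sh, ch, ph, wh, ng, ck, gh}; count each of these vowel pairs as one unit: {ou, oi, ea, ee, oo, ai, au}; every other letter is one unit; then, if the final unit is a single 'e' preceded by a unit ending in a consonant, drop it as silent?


Word: "furniture" (9 letters)
Left-to-right scan:
  (1) 'f' (letter)
  (2) 'u' (letter)
  (3) 'r' (letter)
  (4) 'n' (letter)
  (5) 'i' (letter)
  (6) 't' (letter)
  (7) 'u' (letter)
  (8) 'r' (letter)
  (9) 'e' (letter)
Units from scan: 9
Final unit is 'e' after a consonant -> drop as silent (-1)
Sound units = 8 units


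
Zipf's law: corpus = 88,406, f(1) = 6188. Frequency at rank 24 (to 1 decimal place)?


Zipf's law: f(r) = f(1) / r
f(1) = 6188
f(24) = 6188 / 24
= 257.8 occurrences


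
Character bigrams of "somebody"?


Word: "somebody" (length 8)
Number of bigrams = 8 - 2 + 1 = 7
  Position 0: "so"
  Position 1: "om"
  Position 2: "me"
  Position 3: "eb"
  Position 4: "bo"
  Position 5: "od"
  Position 6: "dy"
Bigrams = "so", "om", "me", "eb", "bo", "od", "dy"


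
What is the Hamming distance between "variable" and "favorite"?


Comparing character by character (same length = 8):
  Pos 0: 'v' vs 'f' !=
  Pos 1: 'a' vs 'a' =
  Pos 2: 'r' vs 'v' !=
  Pos 3: 'i' vs 'o' !=
  Pos 4: 'a' vs 'r' !=
  Pos 5: 'b' vs 'i' !=
  Pos 6: 'l' vs 't' !=
  Pos 7: 'e' vs 'e' =
Hamming distance = 6


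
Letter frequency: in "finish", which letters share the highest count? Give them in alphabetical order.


Word: "finish"
Letter counts:
  'f': 1
  'h': 1
  'i': 2
  'n': 1
  's': 1
Maximum count = 2
Most frequent = 'i' (2 times each)


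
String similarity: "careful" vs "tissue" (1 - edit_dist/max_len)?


Word 1: "careful" (length 7)
Word 2: "tissue" (length 6)
One optimal edit sequence:
  1. delete 'c'  (+1)
  2. substitute 'a' -> 't'  (+1)
  3. substitute 'r' -> 'i'  (+1)
  4. substitute 'e' -> 's'  (+1)
  5. substitute 'f' -> 's'  (+1)
  6. keep 'u'
  7. substitute 'l' -> 'e'  (+1)
Edit distance = 6
Max length = max(7, 6) = 7
Similarity = 1 - 6/7
= 0.1429


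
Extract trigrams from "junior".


Word: "junior" (length 6)
Number of trigrams = 6 - 3 + 1 = 4
  Position 0: "jun"
  Position 1: "uni"
  Position 2: "nio"
  Position 3: "ior"
Trigrams = "jun", "uni", "nio", "ior"


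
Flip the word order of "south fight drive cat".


Original: "south fight drive cat"
Words (1..n): south | fight | drive | cat
Reversed (n..1): cat | drive | fight | south
Result = "cat drive fight south"


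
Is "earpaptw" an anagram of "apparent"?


Word 1: "apparent" → sorted: aaenpprt
Word 2: "earpaptw" → sorted: aaepprtw
Same letters? aaenpprt != aaepprtw
Anagram = No


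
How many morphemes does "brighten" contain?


Word: "brighten"
Morphemes: bright / -en
Each morpheme carries meaning
= 2 morphemes


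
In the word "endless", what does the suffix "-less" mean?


Suffix: -less
Example: endless = end + -less
Meaning = without


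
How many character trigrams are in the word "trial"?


Word: "trial" (length 5)
Number of 3-grams = length - 3 + 1 = 5 - 3 + 1
= 3


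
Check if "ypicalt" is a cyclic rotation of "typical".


Word: "typical", Candidate: "ypicalt"
Method: check if candidate is substring of word+word
"typicaltypical" contains "ypicalt"? Yes
Is rotation = Yes


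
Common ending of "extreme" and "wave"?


Word 1: "extreme"
Word 2: "wave"
Comparing from end:
  Pos -1: 'e' == 'e'
  Pos -2: 'm' != 'v' (stop)
LCS = "e" (length 1)


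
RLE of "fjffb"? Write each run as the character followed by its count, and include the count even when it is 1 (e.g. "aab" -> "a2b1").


String: "fjffb"
Scanning for consecutive runs:
  'f' x 1
  'j' x 1
  'f' x 2
  'b' x 1
RLE = "f1j1f2b1"


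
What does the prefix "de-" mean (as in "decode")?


Prefix: de-
Example: decode = de- + code
Meaning = remove / reverse


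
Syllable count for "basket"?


Word: "basket"
Syllable breakdown: bas / ket
Counting: 2 parts
= 2 syllables


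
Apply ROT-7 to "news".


Word: "news"
Shift: 7
Each letter → (letter + shift) mod 26:
  'n' (13) + 7 = 20 → 'u'
  'e' (4) + 7 = 11 → 'l'
  'w' (22) + 7 = 3 → 'd'
  's' (18) + 7 = 25 → 'z'
Result = "uldz"


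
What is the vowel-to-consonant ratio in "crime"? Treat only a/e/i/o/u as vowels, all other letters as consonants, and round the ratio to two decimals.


Word: "crime"
Vowels (a,e,i,o,u): 2
Consonants: 3
Ratio = 2/3
= 0.67


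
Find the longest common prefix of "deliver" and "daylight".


Word 1: "deliver"
Word 2: "daylight"
Comparing from start:
  Pos 0: 'd' == 'd'
  Pos 1: 'e' != 'a' (stop)
LCP = "d" (length 1)


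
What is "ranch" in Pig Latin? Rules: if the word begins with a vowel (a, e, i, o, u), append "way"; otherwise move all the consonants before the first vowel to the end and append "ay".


Word: "ranch"
Starts with consonant(s) → move to end, add 'ay'
Consonant cluster: "r"
Pig Latin = "anchray"


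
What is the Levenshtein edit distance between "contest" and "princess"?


Word 1: "contest" (length 7)
Word 2: "princess" (length 8)
One optimal edit sequence (insert/delete/substitute each cost 1):
  1. insert 'p'  (+1)
  2. substitute 'c' -> 'r'  (+1)
  3. substitute 'o' -> 'i'  (+1)
  4. keep 'n'
  5. substitute 't' -> 'c'  (+1)
  6. keep 'e'
  7. keep 's'
  8. substitute 't' -> 's'  (+1)
Total edit operations: 5
Edit distance = 5


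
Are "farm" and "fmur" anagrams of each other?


Word 1: "farm" → sorted: afmr
Word 2: "fmur" → sorted: fmru
Same letters? afmr != fmru
Anagram = No


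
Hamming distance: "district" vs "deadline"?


Comparing character by character (same length = 8):
  Pos 0: 'd' vs 'd' =
  Pos 1: 'i' vs 'e' !=
  Pos 2: 's' vs 'a' !=
  Pos 3: 't' vs 'd' !=
  Pos 4: 'r' vs 'l' !=
  Pos 5: 'i' vs 'i' =
  Pos 6: 'c' vs 'n' !=
  Pos 7: 't' vs 'e' !=
Hamming distance = 6


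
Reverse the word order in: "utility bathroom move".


Original: "utility bathroom move"
Words (1..n): utility | bathroom | move
Reversed (n..1): move | bathroom | utility
Result = "move bathroom utility"


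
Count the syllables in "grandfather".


Word: "grandfather"
Syllable breakdown: grand | fa | ther
Counting: 3 parts
= 3 syllables


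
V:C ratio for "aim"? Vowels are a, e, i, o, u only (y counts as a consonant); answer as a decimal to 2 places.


Word: "aim"
Vowels (a,e,i,o,u): 2
Consonants: 1
Ratio = 2/1
= 2.00


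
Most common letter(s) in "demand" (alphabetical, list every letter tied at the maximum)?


Word: "demand"
Letter counts:
  'a': 1
  'd': 2
  'e': 1
  'm': 1
  'n': 1
Maximum count = 2
Most frequent = 'd' (2 times each)


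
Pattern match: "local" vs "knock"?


Pattern of "local": [0, 1, 2, 3, 0]
Pattern of "knock": [0, 1, 2, 3, 0]
Patterns match
Same pattern = Yes
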